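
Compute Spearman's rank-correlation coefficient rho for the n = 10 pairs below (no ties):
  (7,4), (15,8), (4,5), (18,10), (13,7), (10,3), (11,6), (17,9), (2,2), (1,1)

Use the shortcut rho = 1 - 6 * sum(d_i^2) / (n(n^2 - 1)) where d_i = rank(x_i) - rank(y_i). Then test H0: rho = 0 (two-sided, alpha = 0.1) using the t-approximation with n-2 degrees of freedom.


Step 1: Rank x and y separately (midranks; no ties here).
rank(x): 7->4, 15->8, 4->3, 18->10, 13->7, 10->5, 11->6, 17->9, 2->2, 1->1
rank(y): 4->4, 8->8, 5->5, 10->10, 7->7, 3->3, 6->6, 9->9, 2->2, 1->1
Step 2: d_i = R_x(i) - R_y(i); compute d_i^2.
  (4-4)^2=0, (8-8)^2=0, (3-5)^2=4, (10-10)^2=0, (7-7)^2=0, (5-3)^2=4, (6-6)^2=0, (9-9)^2=0, (2-2)^2=0, (1-1)^2=0
sum(d^2) = 8.
Step 3: rho = 1 - 6*8 / (10*(10^2 - 1)) = 1 - 48/990 = 0.951515.
Step 4: Under H0, t = rho * sqrt((n-2)/(1-rho^2)) = 8.7493 ~ t(8).
Step 5: Two-sided p-value from the t-distribution with 8 df = 0.000023.
Step 6: alpha = 0.1. reject H0.

rho = 0.9515, p = 0.000023, reject H0 at alpha = 0.1.


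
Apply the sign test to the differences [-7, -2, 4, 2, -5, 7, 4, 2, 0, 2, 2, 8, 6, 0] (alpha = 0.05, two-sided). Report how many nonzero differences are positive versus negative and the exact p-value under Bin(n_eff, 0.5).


Step 1: Discard zero differences. Original n = 14; n_eff = number of nonzero differences = 12.
Nonzero differences (with sign): -7, -2, +4, +2, -5, +7, +4, +2, +2, +2, +8, +6
Step 2: Count signs: positive = 9, negative = 3.
Step 3: Under H0: P(positive) = 0.5, so the number of positives S ~ Bin(12, 0.5).
Step 4: Two-sided exact p-value = sum of Bin(12,0.5) probabilities at or below the observed probability = 0.145996.
Step 5: alpha = 0.05. fail to reject H0.

n_eff = 12, pos = 9, neg = 3, p = 0.145996, fail to reject H0.


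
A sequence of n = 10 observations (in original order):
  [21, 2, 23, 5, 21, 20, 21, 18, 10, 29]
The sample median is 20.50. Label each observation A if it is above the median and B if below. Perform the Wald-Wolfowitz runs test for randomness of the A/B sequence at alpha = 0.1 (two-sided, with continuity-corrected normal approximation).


Step 1: Compute median = 20.50; label A = above, B = below.
Labels in order: ABABABABBA  (n_A = 5, n_B = 5)
Step 2: Count runs R = 9.
Step 3: Under H0 (random ordering), E[R] = 2*n_A*n_B/(n_A+n_B) + 1 = 2*5*5/10 + 1 = 6.0000.
        Var[R] = 2*n_A*n_B*(2*n_A*n_B - n_A - n_B) / ((n_A+n_B)^2 * (n_A+n_B-1)) = 2000/900 = 2.2222.
        SD[R] = 1.4907.
Step 4: Continuity-corrected z = (R - 0.5 - E[R]) / SD[R] = (9 - 0.5 - 6.0000) / 1.4907 = 1.6771.
Step 5: Two-sided p-value via normal approximation = 2*(1 - Phi(|z|)) = 0.093533.
Step 6: alpha = 0.1. reject H0.

R = 9, z = 1.6771, p = 0.093533, reject H0.


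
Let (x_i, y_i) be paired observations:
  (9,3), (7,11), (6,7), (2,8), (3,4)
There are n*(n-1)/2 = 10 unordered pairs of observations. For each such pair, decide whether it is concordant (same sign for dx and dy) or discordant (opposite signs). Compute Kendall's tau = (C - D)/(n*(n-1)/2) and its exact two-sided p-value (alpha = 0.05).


Step 1: Enumerate the 10 unordered pairs (i,j) with i<j and classify each by sign(x_j-x_i) * sign(y_j-y_i).
  (1,2):dx=-2,dy=+8->D; (1,3):dx=-3,dy=+4->D; (1,4):dx=-7,dy=+5->D; (1,5):dx=-6,dy=+1->D
  (2,3):dx=-1,dy=-4->C; (2,4):dx=-5,dy=-3->C; (2,5):dx=-4,dy=-7->C; (3,4):dx=-4,dy=+1->D
  (3,5):dx=-3,dy=-3->C; (4,5):dx=+1,dy=-4->D
Step 2: C = 4, D = 6, total pairs = 10.
Step 3: tau = (C - D)/(n(n-1)/2) = (4 - 6)/10 = -0.200000.
Step 4: Exact two-sided p-value (enumerate n! = 120 permutations of y under H0): p = 0.816667.
Step 5: alpha = 0.05. fail to reject H0.

tau_b = -0.2000 (C=4, D=6), p = 0.816667, fail to reject H0.


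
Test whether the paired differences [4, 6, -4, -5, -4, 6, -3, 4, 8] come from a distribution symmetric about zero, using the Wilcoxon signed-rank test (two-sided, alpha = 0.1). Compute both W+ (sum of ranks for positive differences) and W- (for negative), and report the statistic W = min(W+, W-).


Step 1: Drop any zero differences (none here) and take |d_i|.
|d| = [4, 6, 4, 5, 4, 6, 3, 4, 8]
Step 2: Midrank |d_i| (ties get averaged ranks).
ranks: |4|->3.5, |6|->7.5, |4|->3.5, |5|->6, |4|->3.5, |6|->7.5, |3|->1, |4|->3.5, |8|->9
Step 3: Attach original signs; sum ranks with positive sign and with negative sign.
W+ = 3.5 + 7.5 + 7.5 + 3.5 + 9 = 31
W- = 3.5 + 6 + 3.5 + 1 = 14
(Check: W+ + W- = 45 should equal n(n+1)/2 = 45.)
Step 4: Test statistic W = min(W+, W-) = 14.
Step 5: Ties in |d|, so use the tie-corrected normal approximation.
        E[W] = n(n+1)/4 = 9*10/4 = 22.5.
        Tie groups: |d|=4 (t=4), |d|=6 (t=2); sum(t^3 - t) = 66.
        Var[W] = n(n+1)(2n+1)/24 - sum(t^3-t)/48 = 1710/24 - 66/48 = 69.875.
        z = (W - E[W]) / sqrt(Var[W]) = (14 - 22.5) / 8.3591 = -1.0169.
        Two-sided p = 2*Phi(z) = 0.309224.
Step 6: alpha = 0.1. fail to reject H0.

W+ = 31, W- = 14, W = min = 14, p = 0.309224, fail to reject H0.


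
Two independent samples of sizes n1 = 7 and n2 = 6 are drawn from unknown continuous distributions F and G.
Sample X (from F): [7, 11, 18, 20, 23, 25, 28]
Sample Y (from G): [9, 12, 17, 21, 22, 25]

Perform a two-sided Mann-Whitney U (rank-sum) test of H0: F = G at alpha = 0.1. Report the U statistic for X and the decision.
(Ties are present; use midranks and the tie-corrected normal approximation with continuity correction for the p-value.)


Step 1: Combine and sort all 13 observations; assign midranks.
sorted (value, group): (7,X), (9,Y), (11,X), (12,Y), (17,Y), (18,X), (20,X), (21,Y), (22,Y), (23,X), (25,X), (25,Y), (28,X)
ranks: 7->1, 9->2, 11->3, 12->4, 17->5, 18->6, 20->7, 21->8, 22->9, 23->10, 25->11.5, 25->11.5, 28->13
Step 2: Rank sum for X: R1 = 1 + 3 + 6 + 7 + 10 + 11.5 + 13 = 51.5.
Step 3: U_X = R1 - n1(n1+1)/2 = 51.5 - 7*8/2 = 51.5 - 28 = 23.5.
       U_Y = n1*n2 - U_X = 42 - 23.5 = 18.5.
Step 4: Ties are present, so use the tie-corrected normal approximation (with continuity correction) for the p-value.
Step 5: p-value = 0.774796; compare to alpha = 0.1. fail to reject H0.

U_X = 23.5, p = 0.774796, fail to reject H0 at alpha = 0.1.


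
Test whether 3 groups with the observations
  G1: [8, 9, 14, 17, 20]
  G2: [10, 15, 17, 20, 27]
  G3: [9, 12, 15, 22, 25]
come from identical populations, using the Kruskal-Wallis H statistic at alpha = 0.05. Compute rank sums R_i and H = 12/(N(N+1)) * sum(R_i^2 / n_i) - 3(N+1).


Step 1: Combine all N = 15 observations and assign midranks.
sorted (value, group, rank): (8,G1,1), (9,G1,2.5), (9,G3,2.5), (10,G2,4), (12,G3,5), (14,G1,6), (15,G2,7.5), (15,G3,7.5), (17,G1,9.5), (17,G2,9.5), (20,G1,11.5), (20,G2,11.5), (22,G3,13), (25,G3,14), (27,G2,15)
Step 2: Sum ranks within each group.
R_1 = 30.5 (n_1 = 5)
R_2 = 47.5 (n_2 = 5)
R_3 = 42 (n_3 = 5)
Step 3: H = 12/(N(N+1)) * sum(R_i^2/n_i) - 3(N+1)
     = 12/(15*16) * (30.5^2/5 + 47.5^2/5 + 42^2/5) - 3*16
     = 0.050000 * 990.1 - 48
     = 1.505000.
Step 4: Ties present; correction factor C = 1 - 24/(15^3 - 15) = 0.992857. Corrected H = 1.505000 / 0.992857 = 1.515827.
Step 5: Under H0, H ~ chi^2(2); p-value = 0.468643.
Step 6: alpha = 0.05. fail to reject H0.

H = 1.5158, df = 2, p = 0.468643, fail to reject H0.


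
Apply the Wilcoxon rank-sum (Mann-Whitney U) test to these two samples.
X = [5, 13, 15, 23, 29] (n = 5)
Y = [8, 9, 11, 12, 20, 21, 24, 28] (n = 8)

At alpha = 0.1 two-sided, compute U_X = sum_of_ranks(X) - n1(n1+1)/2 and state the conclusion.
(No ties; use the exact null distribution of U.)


Step 1: Combine and sort all 13 observations; assign midranks.
sorted (value, group): (5,X), (8,Y), (9,Y), (11,Y), (12,Y), (13,X), (15,X), (20,Y), (21,Y), (23,X), (24,Y), (28,Y), (29,X)
ranks: 5->1, 8->2, 9->3, 11->4, 12->5, 13->6, 15->7, 20->8, 21->9, 23->10, 24->11, 28->12, 29->13
Step 2: Rank sum for X: R1 = 1 + 6 + 7 + 10 + 13 = 37.
Step 3: U_X = R1 - n1(n1+1)/2 = 37 - 5*6/2 = 37 - 15 = 22.
       U_Y = n1*n2 - U_X = 40 - 22 = 18.
Step 4: No ties, so the exact null distribution of U (based on enumerating the C(13,5) = 1287 equally likely rank assignments) gives the two-sided p-value.
Step 5: p-value = 0.832945; compare to alpha = 0.1. fail to reject H0.

U_X = 22, p = 0.832945, fail to reject H0 at alpha = 0.1.


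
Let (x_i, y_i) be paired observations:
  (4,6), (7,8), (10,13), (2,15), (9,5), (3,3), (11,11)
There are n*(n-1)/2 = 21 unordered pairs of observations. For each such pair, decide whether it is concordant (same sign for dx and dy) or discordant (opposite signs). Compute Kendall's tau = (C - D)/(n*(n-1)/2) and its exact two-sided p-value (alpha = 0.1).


Step 1: Enumerate the 21 unordered pairs (i,j) with i<j and classify each by sign(x_j-x_i) * sign(y_j-y_i).
  (1,2):dx=+3,dy=+2->C; (1,3):dx=+6,dy=+7->C; (1,4):dx=-2,dy=+9->D; (1,5):dx=+5,dy=-1->D
  (1,6):dx=-1,dy=-3->C; (1,7):dx=+7,dy=+5->C; (2,3):dx=+3,dy=+5->C; (2,4):dx=-5,dy=+7->D
  (2,5):dx=+2,dy=-3->D; (2,6):dx=-4,dy=-5->C; (2,7):dx=+4,dy=+3->C; (3,4):dx=-8,dy=+2->D
  (3,5):dx=-1,dy=-8->C; (3,6):dx=-7,dy=-10->C; (3,7):dx=+1,dy=-2->D; (4,5):dx=+7,dy=-10->D
  (4,6):dx=+1,dy=-12->D; (4,7):dx=+9,dy=-4->D; (5,6):dx=-6,dy=-2->C; (5,7):dx=+2,dy=+6->C
  (6,7):dx=+8,dy=+8->C
Step 2: C = 12, D = 9, total pairs = 21.
Step 3: tau = (C - D)/(n(n-1)/2) = (12 - 9)/21 = 0.142857.
Step 4: Exact two-sided p-value (enumerate n! = 5040 permutations of y under H0): p = 0.772619.
Step 5: alpha = 0.1. fail to reject H0.

tau_b = 0.1429 (C=12, D=9), p = 0.772619, fail to reject H0.


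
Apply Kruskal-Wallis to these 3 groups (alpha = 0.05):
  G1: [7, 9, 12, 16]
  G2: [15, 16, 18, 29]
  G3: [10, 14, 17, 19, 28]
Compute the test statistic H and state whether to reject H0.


Step 1: Combine all N = 13 observations and assign midranks.
sorted (value, group, rank): (7,G1,1), (9,G1,2), (10,G3,3), (12,G1,4), (14,G3,5), (15,G2,6), (16,G1,7.5), (16,G2,7.5), (17,G3,9), (18,G2,10), (19,G3,11), (28,G3,12), (29,G2,13)
Step 2: Sum ranks within each group.
R_1 = 14.5 (n_1 = 4)
R_2 = 36.5 (n_2 = 4)
R_3 = 40 (n_3 = 5)
Step 3: H = 12/(N(N+1)) * sum(R_i^2/n_i) - 3(N+1)
     = 12/(13*14) * (14.5^2/4 + 36.5^2/4 + 40^2/5) - 3*14
     = 0.065934 * 705.625 - 42
     = 4.524725.
Step 4: Ties present; correction factor C = 1 - 6/(13^3 - 13) = 0.997253. Corrected H = 4.524725 / 0.997253 = 4.537190.
Step 5: Under H0, H ~ chi^2(2); p-value = 0.103457.
Step 6: alpha = 0.05. fail to reject H0.

H = 4.5372, df = 2, p = 0.103457, fail to reject H0.


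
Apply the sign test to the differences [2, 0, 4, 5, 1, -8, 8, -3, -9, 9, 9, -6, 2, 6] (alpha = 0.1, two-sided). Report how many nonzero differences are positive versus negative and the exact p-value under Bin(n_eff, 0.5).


Step 1: Discard zero differences. Original n = 14; n_eff = number of nonzero differences = 13.
Nonzero differences (with sign): +2, +4, +5, +1, -8, +8, -3, -9, +9, +9, -6, +2, +6
Step 2: Count signs: positive = 9, negative = 4.
Step 3: Under H0: P(positive) = 0.5, so the number of positives S ~ Bin(13, 0.5).
Step 4: Two-sided exact p-value = sum of Bin(13,0.5) probabilities at or below the observed probability = 0.266846.
Step 5: alpha = 0.1. fail to reject H0.

n_eff = 13, pos = 9, neg = 4, p = 0.266846, fail to reject H0.


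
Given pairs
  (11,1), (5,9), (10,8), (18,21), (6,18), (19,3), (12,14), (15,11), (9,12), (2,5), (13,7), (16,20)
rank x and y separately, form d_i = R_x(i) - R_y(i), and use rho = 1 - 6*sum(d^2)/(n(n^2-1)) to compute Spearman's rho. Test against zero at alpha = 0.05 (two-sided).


Step 1: Rank x and y separately (midranks; no ties here).
rank(x): 11->6, 5->2, 10->5, 18->11, 6->3, 19->12, 12->7, 15->9, 9->4, 2->1, 13->8, 16->10
rank(y): 1->1, 9->6, 8->5, 21->12, 18->10, 3->2, 14->9, 11->7, 12->8, 5->3, 7->4, 20->11
Step 2: d_i = R_x(i) - R_y(i); compute d_i^2.
  (6-1)^2=25, (2-6)^2=16, (5-5)^2=0, (11-12)^2=1, (3-10)^2=49, (12-2)^2=100, (7-9)^2=4, (9-7)^2=4, (4-8)^2=16, (1-3)^2=4, (8-4)^2=16, (10-11)^2=1
sum(d^2) = 236.
Step 3: rho = 1 - 6*236 / (12*(12^2 - 1)) = 1 - 1416/1716 = 0.174825.
Step 4: Under H0, t = rho * sqrt((n-2)/(1-rho^2)) = 0.5615 ~ t(10).
Step 5: Two-sided p-value from the t-distribution with 10 df = 0.586824.
Step 6: alpha = 0.05. fail to reject H0.

rho = 0.1748, p = 0.586824, fail to reject H0 at alpha = 0.05.


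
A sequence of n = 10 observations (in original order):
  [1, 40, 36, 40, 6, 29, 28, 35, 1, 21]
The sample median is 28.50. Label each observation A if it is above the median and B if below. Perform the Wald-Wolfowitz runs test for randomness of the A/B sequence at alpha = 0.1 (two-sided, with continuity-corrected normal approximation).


Step 1: Compute median = 28.50; label A = above, B = below.
Labels in order: BAAABABABB  (n_A = 5, n_B = 5)
Step 2: Count runs R = 7.
Step 3: Under H0 (random ordering), E[R] = 2*n_A*n_B/(n_A+n_B) + 1 = 2*5*5/10 + 1 = 6.0000.
        Var[R] = 2*n_A*n_B*(2*n_A*n_B - n_A - n_B) / ((n_A+n_B)^2 * (n_A+n_B-1)) = 2000/900 = 2.2222.
        SD[R] = 1.4907.
Step 4: Continuity-corrected z = (R - 0.5 - E[R]) / SD[R] = (7 - 0.5 - 6.0000) / 1.4907 = 0.3354.
Step 5: Two-sided p-value via normal approximation = 2*(1 - Phi(|z|)) = 0.737316.
Step 6: alpha = 0.1. fail to reject H0.

R = 7, z = 0.3354, p = 0.737316, fail to reject H0.


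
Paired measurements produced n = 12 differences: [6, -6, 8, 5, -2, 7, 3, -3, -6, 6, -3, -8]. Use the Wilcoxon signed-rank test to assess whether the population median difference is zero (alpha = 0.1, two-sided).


Step 1: Drop any zero differences (none here) and take |d_i|.
|d| = [6, 6, 8, 5, 2, 7, 3, 3, 6, 6, 3, 8]
Step 2: Midrank |d_i| (ties get averaged ranks).
ranks: |6|->7.5, |6|->7.5, |8|->11.5, |5|->5, |2|->1, |7|->10, |3|->3, |3|->3, |6|->7.5, |6|->7.5, |3|->3, |8|->11.5
Step 3: Attach original signs; sum ranks with positive sign and with negative sign.
W+ = 7.5 + 11.5 + 5 + 10 + 3 + 7.5 = 44.5
W- = 7.5 + 1 + 3 + 7.5 + 3 + 11.5 = 33.5
(Check: W+ + W- = 78 should equal n(n+1)/2 = 78.)
Step 4: Test statistic W = min(W+, W-) = 33.5.
Step 5: Ties in |d|, so use the tie-corrected normal approximation.
        E[W] = n(n+1)/4 = 12*13/4 = 39.
        Tie groups: |d|=3 (t=3), |d|=6 (t=4), |d|=8 (t=2); sum(t^3 - t) = 90.
        Var[W] = n(n+1)(2n+1)/24 - sum(t^3-t)/48 = 3900/24 - 90/48 = 160.625.
        z = (W - E[W]) / sqrt(Var[W]) = (33.5 - 39) / 12.6738 = -0.4340.
        Two-sided p = 2*Phi(z) = 0.664313.
Step 6: alpha = 0.1. fail to reject H0.

W+ = 44.5, W- = 33.5, W = min = 33.5, p = 0.664313, fail to reject H0.


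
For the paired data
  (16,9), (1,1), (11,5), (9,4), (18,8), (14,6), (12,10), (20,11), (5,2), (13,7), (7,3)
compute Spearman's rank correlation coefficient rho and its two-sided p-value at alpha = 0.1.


Step 1: Rank x and y separately (midranks; no ties here).
rank(x): 16->9, 1->1, 11->5, 9->4, 18->10, 14->8, 12->6, 20->11, 5->2, 13->7, 7->3
rank(y): 9->9, 1->1, 5->5, 4->4, 8->8, 6->6, 10->10, 11->11, 2->2, 7->7, 3->3
Step 2: d_i = R_x(i) - R_y(i); compute d_i^2.
  (9-9)^2=0, (1-1)^2=0, (5-5)^2=0, (4-4)^2=0, (10-8)^2=4, (8-6)^2=4, (6-10)^2=16, (11-11)^2=0, (2-2)^2=0, (7-7)^2=0, (3-3)^2=0
sum(d^2) = 24.
Step 3: rho = 1 - 6*24 / (11*(11^2 - 1)) = 1 - 144/1320 = 0.890909.
Step 4: Under H0, t = rho * sqrt((n-2)/(1-rho^2)) = 5.8847 ~ t(9).
Step 5: Two-sided p-value from the t-distribution with 9 df = 0.000233.
Step 6: alpha = 0.1. reject H0.

rho = 0.8909, p = 0.000233, reject H0 at alpha = 0.1.


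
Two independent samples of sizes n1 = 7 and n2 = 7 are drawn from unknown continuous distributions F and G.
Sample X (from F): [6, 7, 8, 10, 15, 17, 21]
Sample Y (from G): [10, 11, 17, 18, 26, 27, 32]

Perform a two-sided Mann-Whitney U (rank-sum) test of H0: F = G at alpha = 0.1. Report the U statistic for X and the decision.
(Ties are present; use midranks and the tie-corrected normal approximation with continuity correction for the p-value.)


Step 1: Combine and sort all 14 observations; assign midranks.
sorted (value, group): (6,X), (7,X), (8,X), (10,X), (10,Y), (11,Y), (15,X), (17,X), (17,Y), (18,Y), (21,X), (26,Y), (27,Y), (32,Y)
ranks: 6->1, 7->2, 8->3, 10->4.5, 10->4.5, 11->6, 15->7, 17->8.5, 17->8.5, 18->10, 21->11, 26->12, 27->13, 32->14
Step 2: Rank sum for X: R1 = 1 + 2 + 3 + 4.5 + 7 + 8.5 + 11 = 37.
Step 3: U_X = R1 - n1(n1+1)/2 = 37 - 7*8/2 = 37 - 28 = 9.
       U_Y = n1*n2 - U_X = 49 - 9 = 40.
Step 4: Ties are present, so use the tie-corrected normal approximation (with continuity correction) for the p-value.
Step 5: p-value = 0.054750; compare to alpha = 0.1. reject H0.

U_X = 9, p = 0.054750, reject H0 at alpha = 0.1.


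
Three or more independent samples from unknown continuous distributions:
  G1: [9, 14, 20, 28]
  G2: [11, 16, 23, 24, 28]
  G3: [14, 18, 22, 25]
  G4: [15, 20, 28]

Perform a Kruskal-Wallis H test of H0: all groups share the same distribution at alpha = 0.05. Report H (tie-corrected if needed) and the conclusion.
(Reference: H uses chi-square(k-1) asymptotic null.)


Step 1: Combine all N = 16 observations and assign midranks.
sorted (value, group, rank): (9,G1,1), (11,G2,2), (14,G1,3.5), (14,G3,3.5), (15,G4,5), (16,G2,6), (18,G3,7), (20,G1,8.5), (20,G4,8.5), (22,G3,10), (23,G2,11), (24,G2,12), (25,G3,13), (28,G1,15), (28,G2,15), (28,G4,15)
Step 2: Sum ranks within each group.
R_1 = 28 (n_1 = 4)
R_2 = 46 (n_2 = 5)
R_3 = 33.5 (n_3 = 4)
R_4 = 28.5 (n_4 = 3)
Step 3: H = 12/(N(N+1)) * sum(R_i^2/n_i) - 3(N+1)
     = 12/(16*17) * (28^2/4 + 46^2/5 + 33.5^2/4 + 28.5^2/3) - 3*17
     = 0.044118 * 1170.51 - 51
     = 0.640257.
Step 4: Ties present; correction factor C = 1 - 36/(16^3 - 16) = 0.991176. Corrected H = 0.640257 / 0.991176 = 0.645957.
Step 5: Under H0, H ~ chi^2(3); p-value = 0.885836.
Step 6: alpha = 0.05. fail to reject H0.

H = 0.6460, df = 3, p = 0.885836, fail to reject H0.


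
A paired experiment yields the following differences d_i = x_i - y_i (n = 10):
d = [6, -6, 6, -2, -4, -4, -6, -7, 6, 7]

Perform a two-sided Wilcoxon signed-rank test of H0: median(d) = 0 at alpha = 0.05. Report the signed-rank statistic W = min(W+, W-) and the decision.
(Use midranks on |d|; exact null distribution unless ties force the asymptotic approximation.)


Step 1: Drop any zero differences (none here) and take |d_i|.
|d| = [6, 6, 6, 2, 4, 4, 6, 7, 6, 7]
Step 2: Midrank |d_i| (ties get averaged ranks).
ranks: |6|->6, |6|->6, |6|->6, |2|->1, |4|->2.5, |4|->2.5, |6|->6, |7|->9.5, |6|->6, |7|->9.5
Step 3: Attach original signs; sum ranks with positive sign and with negative sign.
W+ = 6 + 6 + 6 + 9.5 = 27.5
W- = 6 + 1 + 2.5 + 2.5 + 6 + 9.5 = 27.5
(Check: W+ + W- = 55 should equal n(n+1)/2 = 55.)
Step 4: Test statistic W = min(W+, W-) = 27.5.
Step 5: Ties in |d|, so use the tie-corrected normal approximation.
        E[W] = n(n+1)/4 = 10*11/4 = 27.5.
        Tie groups: |d|=4 (t=2), |d|=6 (t=5), |d|=7 (t=2); sum(t^3 - t) = 132.
        Var[W] = n(n+1)(2n+1)/24 - sum(t^3-t)/48 = 2310/24 - 132/48 = 93.5.
        z = (W - E[W]) / sqrt(Var[W]) = (27.5 - 27.5) / 9.6695 = 0.0000.
        Two-sided p = 2*Phi(z) = 1.000000.
Step 6: alpha = 0.05. fail to reject H0.

W+ = 27.5, W- = 27.5, W = min = 27.5, p = 1.000000, fail to reject H0.


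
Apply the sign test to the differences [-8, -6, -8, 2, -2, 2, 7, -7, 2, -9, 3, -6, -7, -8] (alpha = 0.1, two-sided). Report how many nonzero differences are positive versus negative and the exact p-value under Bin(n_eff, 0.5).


Step 1: Discard zero differences. Original n = 14; n_eff = number of nonzero differences = 14.
Nonzero differences (with sign): -8, -6, -8, +2, -2, +2, +7, -7, +2, -9, +3, -6, -7, -8
Step 2: Count signs: positive = 5, negative = 9.
Step 3: Under H0: P(positive) = 0.5, so the number of positives S ~ Bin(14, 0.5).
Step 4: Two-sided exact p-value = sum of Bin(14,0.5) probabilities at or below the observed probability = 0.423950.
Step 5: alpha = 0.1. fail to reject H0.

n_eff = 14, pos = 5, neg = 9, p = 0.423950, fail to reject H0.


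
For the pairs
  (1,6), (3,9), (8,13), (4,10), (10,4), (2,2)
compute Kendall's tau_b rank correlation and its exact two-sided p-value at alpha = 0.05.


Step 1: Enumerate the 15 unordered pairs (i,j) with i<j and classify each by sign(x_j-x_i) * sign(y_j-y_i).
  (1,2):dx=+2,dy=+3->C; (1,3):dx=+7,dy=+7->C; (1,4):dx=+3,dy=+4->C; (1,5):dx=+9,dy=-2->D
  (1,6):dx=+1,dy=-4->D; (2,3):dx=+5,dy=+4->C; (2,4):dx=+1,dy=+1->C; (2,5):dx=+7,dy=-5->D
  (2,6):dx=-1,dy=-7->C; (3,4):dx=-4,dy=-3->C; (3,5):dx=+2,dy=-9->D; (3,6):dx=-6,dy=-11->C
  (4,5):dx=+6,dy=-6->D; (4,6):dx=-2,dy=-8->C; (5,6):dx=-8,dy=-2->C
Step 2: C = 10, D = 5, total pairs = 15.
Step 3: tau = (C - D)/(n(n-1)/2) = (10 - 5)/15 = 0.333333.
Step 4: Exact two-sided p-value (enumerate n! = 720 permutations of y under H0): p = 0.469444.
Step 5: alpha = 0.05. fail to reject H0.

tau_b = 0.3333 (C=10, D=5), p = 0.469444, fail to reject H0.


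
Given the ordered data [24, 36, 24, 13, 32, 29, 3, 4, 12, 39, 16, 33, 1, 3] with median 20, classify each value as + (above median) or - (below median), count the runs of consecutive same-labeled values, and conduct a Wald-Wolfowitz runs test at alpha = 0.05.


Step 1: Compute median = 20; label A = above, B = below.
Labels in order: AAABAABBBABABB  (n_A = 7, n_B = 7)
Step 2: Count runs R = 8.
Step 3: Under H0 (random ordering), E[R] = 2*n_A*n_B/(n_A+n_B) + 1 = 2*7*7/14 + 1 = 8.0000.
        Var[R] = 2*n_A*n_B*(2*n_A*n_B - n_A - n_B) / ((n_A+n_B)^2 * (n_A+n_B-1)) = 8232/2548 = 3.2308.
        SD[R] = 1.7974.
Step 4: R = E[R], so z = 0 with no continuity correction.
Step 5: Two-sided p-value via normal approximation = 2*(1 - Phi(|z|)) = 1.000000.
Step 6: alpha = 0.05. fail to reject H0.

R = 8, z = 0.0000, p = 1.000000, fail to reject H0.


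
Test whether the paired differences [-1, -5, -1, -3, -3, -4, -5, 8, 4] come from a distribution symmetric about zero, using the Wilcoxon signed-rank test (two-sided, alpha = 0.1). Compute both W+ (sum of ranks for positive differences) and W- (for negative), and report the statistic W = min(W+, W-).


Step 1: Drop any zero differences (none here) and take |d_i|.
|d| = [1, 5, 1, 3, 3, 4, 5, 8, 4]
Step 2: Midrank |d_i| (ties get averaged ranks).
ranks: |1|->1.5, |5|->7.5, |1|->1.5, |3|->3.5, |3|->3.5, |4|->5.5, |5|->7.5, |8|->9, |4|->5.5
Step 3: Attach original signs; sum ranks with positive sign and with negative sign.
W+ = 9 + 5.5 = 14.5
W- = 1.5 + 7.5 + 1.5 + 3.5 + 3.5 + 5.5 + 7.5 = 30.5
(Check: W+ + W- = 45 should equal n(n+1)/2 = 45.)
Step 4: Test statistic W = min(W+, W-) = 14.5.
Step 5: Ties in |d|, so use the tie-corrected normal approximation.
        E[W] = n(n+1)/4 = 9*10/4 = 22.5.
        Tie groups: |d|=1 (t=2), |d|=3 (t=2), |d|=4 (t=2), |d|=5 (t=2); sum(t^3 - t) = 24.
        Var[W] = n(n+1)(2n+1)/24 - sum(t^3-t)/48 = 1710/24 - 24/48 = 70.75.
        z = (W - E[W]) / sqrt(Var[W]) = (14.5 - 22.5) / 8.4113 = -0.9511.
        Two-sided p = 2*Phi(z) = 0.341553.
Step 6: alpha = 0.1. fail to reject H0.

W+ = 14.5, W- = 30.5, W = min = 14.5, p = 0.341553, fail to reject H0.


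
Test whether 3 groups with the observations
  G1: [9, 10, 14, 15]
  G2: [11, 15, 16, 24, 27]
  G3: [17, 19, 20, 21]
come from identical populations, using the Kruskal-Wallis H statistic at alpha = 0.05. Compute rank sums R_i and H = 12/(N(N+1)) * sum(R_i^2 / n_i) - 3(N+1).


Step 1: Combine all N = 13 observations and assign midranks.
sorted (value, group, rank): (9,G1,1), (10,G1,2), (11,G2,3), (14,G1,4), (15,G1,5.5), (15,G2,5.5), (16,G2,7), (17,G3,8), (19,G3,9), (20,G3,10), (21,G3,11), (24,G2,12), (27,G2,13)
Step 2: Sum ranks within each group.
R_1 = 12.5 (n_1 = 4)
R_2 = 40.5 (n_2 = 5)
R_3 = 38 (n_3 = 4)
Step 3: H = 12/(N(N+1)) * sum(R_i^2/n_i) - 3(N+1)
     = 12/(13*14) * (12.5^2/4 + 40.5^2/5 + 38^2/4) - 3*14
     = 0.065934 * 728.112 - 42
     = 6.007418.
Step 4: Ties present; correction factor C = 1 - 6/(13^3 - 13) = 0.997253. Corrected H = 6.007418 / 0.997253 = 6.023967.
Step 5: Under H0, H ~ chi^2(2); p-value = 0.049194.
Step 6: alpha = 0.05. reject H0.

H = 6.0240, df = 2, p = 0.049194, reject H0.


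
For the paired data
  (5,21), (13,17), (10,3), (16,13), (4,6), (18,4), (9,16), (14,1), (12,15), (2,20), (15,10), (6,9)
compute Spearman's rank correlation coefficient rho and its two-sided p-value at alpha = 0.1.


Step 1: Rank x and y separately (midranks; no ties here).
rank(x): 5->3, 13->8, 10->6, 16->11, 4->2, 18->12, 9->5, 14->9, 12->7, 2->1, 15->10, 6->4
rank(y): 21->12, 17->10, 3->2, 13->7, 6->4, 4->3, 16->9, 1->1, 15->8, 20->11, 10->6, 9->5
Step 2: d_i = R_x(i) - R_y(i); compute d_i^2.
  (3-12)^2=81, (8-10)^2=4, (6-2)^2=16, (11-7)^2=16, (2-4)^2=4, (12-3)^2=81, (5-9)^2=16, (9-1)^2=64, (7-8)^2=1, (1-11)^2=100, (10-6)^2=16, (4-5)^2=1
sum(d^2) = 400.
Step 3: rho = 1 - 6*400 / (12*(12^2 - 1)) = 1 - 2400/1716 = -0.398601.
Step 4: Under H0, t = rho * sqrt((n-2)/(1-rho^2)) = -1.3744 ~ t(10).
Step 5: Two-sided p-value from the t-distribution with 10 df = 0.199335.
Step 6: alpha = 0.1. fail to reject H0.

rho = -0.3986, p = 0.199335, fail to reject H0 at alpha = 0.1.


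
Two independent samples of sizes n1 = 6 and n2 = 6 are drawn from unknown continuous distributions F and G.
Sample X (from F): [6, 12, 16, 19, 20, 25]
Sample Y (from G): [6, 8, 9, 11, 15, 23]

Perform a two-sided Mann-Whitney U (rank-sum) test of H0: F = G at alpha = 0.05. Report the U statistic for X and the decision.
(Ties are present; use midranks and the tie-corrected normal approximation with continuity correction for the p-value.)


Step 1: Combine and sort all 12 observations; assign midranks.
sorted (value, group): (6,X), (6,Y), (8,Y), (9,Y), (11,Y), (12,X), (15,Y), (16,X), (19,X), (20,X), (23,Y), (25,X)
ranks: 6->1.5, 6->1.5, 8->3, 9->4, 11->5, 12->6, 15->7, 16->8, 19->9, 20->10, 23->11, 25->12
Step 2: Rank sum for X: R1 = 1.5 + 6 + 8 + 9 + 10 + 12 = 46.5.
Step 3: U_X = R1 - n1(n1+1)/2 = 46.5 - 6*7/2 = 46.5 - 21 = 25.5.
       U_Y = n1*n2 - U_X = 36 - 25.5 = 10.5.
Step 4: Ties are present, so use the tie-corrected normal approximation (with continuity correction) for the p-value.
Step 5: p-value = 0.261496; compare to alpha = 0.05. fail to reject H0.

U_X = 25.5, p = 0.261496, fail to reject H0 at alpha = 0.05.


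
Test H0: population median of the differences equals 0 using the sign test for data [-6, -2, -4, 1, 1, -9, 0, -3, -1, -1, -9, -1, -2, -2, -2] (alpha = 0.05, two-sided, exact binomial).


Step 1: Discard zero differences. Original n = 15; n_eff = number of nonzero differences = 14.
Nonzero differences (with sign): -6, -2, -4, +1, +1, -9, -3, -1, -1, -9, -1, -2, -2, -2
Step 2: Count signs: positive = 2, negative = 12.
Step 3: Under H0: P(positive) = 0.5, so the number of positives S ~ Bin(14, 0.5).
Step 4: Two-sided exact p-value = sum of Bin(14,0.5) probabilities at or below the observed probability = 0.012939.
Step 5: alpha = 0.05. reject H0.

n_eff = 14, pos = 2, neg = 12, p = 0.012939, reject H0.


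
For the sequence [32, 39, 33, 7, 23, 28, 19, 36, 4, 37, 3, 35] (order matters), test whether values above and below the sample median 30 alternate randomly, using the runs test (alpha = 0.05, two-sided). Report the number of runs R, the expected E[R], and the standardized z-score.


Step 1: Compute median = 30; label A = above, B = below.
Labels in order: AAABBBBABABA  (n_A = 6, n_B = 6)
Step 2: Count runs R = 7.
Step 3: Under H0 (random ordering), E[R] = 2*n_A*n_B/(n_A+n_B) + 1 = 2*6*6/12 + 1 = 7.0000.
        Var[R] = 2*n_A*n_B*(2*n_A*n_B - n_A - n_B) / ((n_A+n_B)^2 * (n_A+n_B-1)) = 4320/1584 = 2.7273.
        SD[R] = 1.6514.
Step 4: R = E[R], so z = 0 with no continuity correction.
Step 5: Two-sided p-value via normal approximation = 2*(1 - Phi(|z|)) = 1.000000.
Step 6: alpha = 0.05. fail to reject H0.

R = 7, z = 0.0000, p = 1.000000, fail to reject H0.


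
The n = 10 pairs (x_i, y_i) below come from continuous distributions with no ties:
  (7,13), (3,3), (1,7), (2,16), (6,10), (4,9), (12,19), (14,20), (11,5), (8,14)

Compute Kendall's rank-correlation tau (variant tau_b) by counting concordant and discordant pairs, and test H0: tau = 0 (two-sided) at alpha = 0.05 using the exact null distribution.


Step 1: Enumerate the 45 unordered pairs (i,j) with i<j and classify each by sign(x_j-x_i) * sign(y_j-y_i).
  (1,2):dx=-4,dy=-10->C; (1,3):dx=-6,dy=-6->C; (1,4):dx=-5,dy=+3->D; (1,5):dx=-1,dy=-3->C
  (1,6):dx=-3,dy=-4->C; (1,7):dx=+5,dy=+6->C; (1,8):dx=+7,dy=+7->C; (1,9):dx=+4,dy=-8->D
  (1,10):dx=+1,dy=+1->C; (2,3):dx=-2,dy=+4->D; (2,4):dx=-1,dy=+13->D; (2,5):dx=+3,dy=+7->C
  (2,6):dx=+1,dy=+6->C; (2,7):dx=+9,dy=+16->C; (2,8):dx=+11,dy=+17->C; (2,9):dx=+8,dy=+2->C
  (2,10):dx=+5,dy=+11->C; (3,4):dx=+1,dy=+9->C; (3,5):dx=+5,dy=+3->C; (3,6):dx=+3,dy=+2->C
  (3,7):dx=+11,dy=+12->C; (3,8):dx=+13,dy=+13->C; (3,9):dx=+10,dy=-2->D; (3,10):dx=+7,dy=+7->C
  (4,5):dx=+4,dy=-6->D; (4,6):dx=+2,dy=-7->D; (4,7):dx=+10,dy=+3->C; (4,8):dx=+12,dy=+4->C
  (4,9):dx=+9,dy=-11->D; (4,10):dx=+6,dy=-2->D; (5,6):dx=-2,dy=-1->C; (5,7):dx=+6,dy=+9->C
  (5,8):dx=+8,dy=+10->C; (5,9):dx=+5,dy=-5->D; (5,10):dx=+2,dy=+4->C; (6,7):dx=+8,dy=+10->C
  (6,8):dx=+10,dy=+11->C; (6,9):dx=+7,dy=-4->D; (6,10):dx=+4,dy=+5->C; (7,8):dx=+2,dy=+1->C
  (7,9):dx=-1,dy=-14->C; (7,10):dx=-4,dy=-5->C; (8,9):dx=-3,dy=-15->C; (8,10):dx=-6,dy=-6->C
  (9,10):dx=-3,dy=+9->D
Step 2: C = 33, D = 12, total pairs = 45.
Step 3: tau = (C - D)/(n(n-1)/2) = (33 - 12)/45 = 0.466667.
Step 4: Exact two-sided p-value (enumerate n! = 3628800 permutations of y under H0): p = 0.072550.
Step 5: alpha = 0.05. fail to reject H0.

tau_b = 0.4667 (C=33, D=12), p = 0.072550, fail to reject H0.


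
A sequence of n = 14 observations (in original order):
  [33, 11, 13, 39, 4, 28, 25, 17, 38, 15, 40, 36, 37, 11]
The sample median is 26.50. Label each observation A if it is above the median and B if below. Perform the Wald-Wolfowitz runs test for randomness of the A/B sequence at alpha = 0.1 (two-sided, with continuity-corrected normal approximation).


Step 1: Compute median = 26.50; label A = above, B = below.
Labels in order: ABBABABBABAAAB  (n_A = 7, n_B = 7)
Step 2: Count runs R = 10.
Step 3: Under H0 (random ordering), E[R] = 2*n_A*n_B/(n_A+n_B) + 1 = 2*7*7/14 + 1 = 8.0000.
        Var[R] = 2*n_A*n_B*(2*n_A*n_B - n_A - n_B) / ((n_A+n_B)^2 * (n_A+n_B-1)) = 8232/2548 = 3.2308.
        SD[R] = 1.7974.
Step 4: Continuity-corrected z = (R - 0.5 - E[R]) / SD[R] = (10 - 0.5 - 8.0000) / 1.7974 = 0.8345.
Step 5: Two-sided p-value via normal approximation = 2*(1 - Phi(|z|)) = 0.403986.
Step 6: alpha = 0.1. fail to reject H0.

R = 10, z = 0.8345, p = 0.403986, fail to reject H0.


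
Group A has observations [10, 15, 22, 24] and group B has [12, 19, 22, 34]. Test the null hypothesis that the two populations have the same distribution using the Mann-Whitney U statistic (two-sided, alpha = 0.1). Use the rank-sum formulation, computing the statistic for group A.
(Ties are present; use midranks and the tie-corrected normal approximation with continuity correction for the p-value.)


Step 1: Combine and sort all 8 observations; assign midranks.
sorted (value, group): (10,X), (12,Y), (15,X), (19,Y), (22,X), (22,Y), (24,X), (34,Y)
ranks: 10->1, 12->2, 15->3, 19->4, 22->5.5, 22->5.5, 24->7, 34->8
Step 2: Rank sum for X: R1 = 1 + 3 + 5.5 + 7 = 16.5.
Step 3: U_X = R1 - n1(n1+1)/2 = 16.5 - 4*5/2 = 16.5 - 10 = 6.5.
       U_Y = n1*n2 - U_X = 16 - 6.5 = 9.5.
Step 4: Ties are present, so use the tie-corrected normal approximation (with continuity correction) for the p-value.
Step 5: p-value = 0.771503; compare to alpha = 0.1. fail to reject H0.

U_X = 6.5, p = 0.771503, fail to reject H0 at alpha = 0.1.


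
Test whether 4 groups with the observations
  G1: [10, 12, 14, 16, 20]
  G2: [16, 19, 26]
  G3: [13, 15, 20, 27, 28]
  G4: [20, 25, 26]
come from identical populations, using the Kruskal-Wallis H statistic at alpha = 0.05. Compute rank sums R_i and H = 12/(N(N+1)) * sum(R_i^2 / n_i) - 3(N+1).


Step 1: Combine all N = 16 observations and assign midranks.
sorted (value, group, rank): (10,G1,1), (12,G1,2), (13,G3,3), (14,G1,4), (15,G3,5), (16,G1,6.5), (16,G2,6.5), (19,G2,8), (20,G1,10), (20,G3,10), (20,G4,10), (25,G4,12), (26,G2,13.5), (26,G4,13.5), (27,G3,15), (28,G3,16)
Step 2: Sum ranks within each group.
R_1 = 23.5 (n_1 = 5)
R_2 = 28 (n_2 = 3)
R_3 = 49 (n_3 = 5)
R_4 = 35.5 (n_4 = 3)
Step 3: H = 12/(N(N+1)) * sum(R_i^2/n_i) - 3(N+1)
     = 12/(16*17) * (23.5^2/5 + 28^2/3 + 49^2/5 + 35.5^2/3) - 3*17
     = 0.044118 * 1272.07 - 51
     = 5.120588.
Step 4: Ties present; correction factor C = 1 - 36/(16^3 - 16) = 0.991176. Corrected H = 5.120588 / 0.991176 = 5.166172.
Step 5: Under H0, H ~ chi^2(3); p-value = 0.160026.
Step 6: alpha = 0.05. fail to reject H0.

H = 5.1662, df = 3, p = 0.160026, fail to reject H0.


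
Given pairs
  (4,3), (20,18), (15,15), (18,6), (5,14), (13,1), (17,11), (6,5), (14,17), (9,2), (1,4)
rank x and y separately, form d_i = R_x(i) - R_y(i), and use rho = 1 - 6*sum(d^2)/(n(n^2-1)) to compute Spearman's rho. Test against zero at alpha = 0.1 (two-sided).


Step 1: Rank x and y separately (midranks; no ties here).
rank(x): 4->2, 20->11, 15->8, 18->10, 5->3, 13->6, 17->9, 6->4, 14->7, 9->5, 1->1
rank(y): 3->3, 18->11, 15->9, 6->6, 14->8, 1->1, 11->7, 5->5, 17->10, 2->2, 4->4
Step 2: d_i = R_x(i) - R_y(i); compute d_i^2.
  (2-3)^2=1, (11-11)^2=0, (8-9)^2=1, (10-6)^2=16, (3-8)^2=25, (6-1)^2=25, (9-7)^2=4, (4-5)^2=1, (7-10)^2=9, (5-2)^2=9, (1-4)^2=9
sum(d^2) = 100.
Step 3: rho = 1 - 6*100 / (11*(11^2 - 1)) = 1 - 600/1320 = 0.545455.
Step 4: Under H0, t = rho * sqrt((n-2)/(1-rho^2)) = 1.9524 ~ t(9).
Step 5: Two-sided p-value from the t-distribution with 9 df = 0.082651.
Step 6: alpha = 0.1. reject H0.

rho = 0.5455, p = 0.082651, reject H0 at alpha = 0.1.


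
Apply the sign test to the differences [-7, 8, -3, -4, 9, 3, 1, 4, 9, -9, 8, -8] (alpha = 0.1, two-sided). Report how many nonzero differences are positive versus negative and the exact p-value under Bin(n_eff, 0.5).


Step 1: Discard zero differences. Original n = 12; n_eff = number of nonzero differences = 12.
Nonzero differences (with sign): -7, +8, -3, -4, +9, +3, +1, +4, +9, -9, +8, -8
Step 2: Count signs: positive = 7, negative = 5.
Step 3: Under H0: P(positive) = 0.5, so the number of positives S ~ Bin(12, 0.5).
Step 4: Two-sided exact p-value = sum of Bin(12,0.5) probabilities at or below the observed probability = 0.774414.
Step 5: alpha = 0.1. fail to reject H0.

n_eff = 12, pos = 7, neg = 5, p = 0.774414, fail to reject H0.


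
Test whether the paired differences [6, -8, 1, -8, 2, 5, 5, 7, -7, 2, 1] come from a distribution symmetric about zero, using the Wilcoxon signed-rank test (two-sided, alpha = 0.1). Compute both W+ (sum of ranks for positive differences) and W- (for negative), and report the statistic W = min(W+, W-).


Step 1: Drop any zero differences (none here) and take |d_i|.
|d| = [6, 8, 1, 8, 2, 5, 5, 7, 7, 2, 1]
Step 2: Midrank |d_i| (ties get averaged ranks).
ranks: |6|->7, |8|->10.5, |1|->1.5, |8|->10.5, |2|->3.5, |5|->5.5, |5|->5.5, |7|->8.5, |7|->8.5, |2|->3.5, |1|->1.5
Step 3: Attach original signs; sum ranks with positive sign and with negative sign.
W+ = 7 + 1.5 + 3.5 + 5.5 + 5.5 + 8.5 + 3.5 + 1.5 = 36.5
W- = 10.5 + 10.5 + 8.5 = 29.5
(Check: W+ + W- = 66 should equal n(n+1)/2 = 66.)
Step 4: Test statistic W = min(W+, W-) = 29.5.
Step 5: Ties in |d|, so use the tie-corrected normal approximation.
        E[W] = n(n+1)/4 = 11*12/4 = 33.
        Tie groups: |d|=1 (t=2), |d|=2 (t=2), |d|=5 (t=2), |d|=7 (t=2), |d|=8 (t=2); sum(t^3 - t) = 30.
        Var[W] = n(n+1)(2n+1)/24 - sum(t^3-t)/48 = 3036/24 - 30/48 = 125.875.
        z = (W - E[W]) / sqrt(Var[W]) = (29.5 - 33) / 11.2194 = -0.3120.
        Two-sided p = 2*Phi(z) = 0.755071.
Step 6: alpha = 0.1. fail to reject H0.

W+ = 36.5, W- = 29.5, W = min = 29.5, p = 0.755071, fail to reject H0.


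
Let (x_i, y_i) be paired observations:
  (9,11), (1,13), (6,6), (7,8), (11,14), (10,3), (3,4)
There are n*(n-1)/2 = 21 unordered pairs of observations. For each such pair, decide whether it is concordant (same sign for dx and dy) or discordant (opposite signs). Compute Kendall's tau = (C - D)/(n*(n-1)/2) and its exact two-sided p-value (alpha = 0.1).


Step 1: Enumerate the 21 unordered pairs (i,j) with i<j and classify each by sign(x_j-x_i) * sign(y_j-y_i).
  (1,2):dx=-8,dy=+2->D; (1,3):dx=-3,dy=-5->C; (1,4):dx=-2,dy=-3->C; (1,5):dx=+2,dy=+3->C
  (1,6):dx=+1,dy=-8->D; (1,7):dx=-6,dy=-7->C; (2,3):dx=+5,dy=-7->D; (2,4):dx=+6,dy=-5->D
  (2,5):dx=+10,dy=+1->C; (2,6):dx=+9,dy=-10->D; (2,7):dx=+2,dy=-9->D; (3,4):dx=+1,dy=+2->C
  (3,5):dx=+5,dy=+8->C; (3,6):dx=+4,dy=-3->D; (3,7):dx=-3,dy=-2->C; (4,5):dx=+4,dy=+6->C
  (4,6):dx=+3,dy=-5->D; (4,7):dx=-4,dy=-4->C; (5,6):dx=-1,dy=-11->C; (5,7):dx=-8,dy=-10->C
  (6,7):dx=-7,dy=+1->D
Step 2: C = 12, D = 9, total pairs = 21.
Step 3: tau = (C - D)/(n(n-1)/2) = (12 - 9)/21 = 0.142857.
Step 4: Exact two-sided p-value (enumerate n! = 5040 permutations of y under H0): p = 0.772619.
Step 5: alpha = 0.1. fail to reject H0.

tau_b = 0.1429 (C=12, D=9), p = 0.772619, fail to reject H0.


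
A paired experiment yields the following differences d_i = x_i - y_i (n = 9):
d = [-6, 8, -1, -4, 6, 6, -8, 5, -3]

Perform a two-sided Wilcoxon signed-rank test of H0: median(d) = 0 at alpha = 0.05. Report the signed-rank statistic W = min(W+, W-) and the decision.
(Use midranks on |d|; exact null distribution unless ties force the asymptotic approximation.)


Step 1: Drop any zero differences (none here) and take |d_i|.
|d| = [6, 8, 1, 4, 6, 6, 8, 5, 3]
Step 2: Midrank |d_i| (ties get averaged ranks).
ranks: |6|->6, |8|->8.5, |1|->1, |4|->3, |6|->6, |6|->6, |8|->8.5, |5|->4, |3|->2
Step 3: Attach original signs; sum ranks with positive sign and with negative sign.
W+ = 8.5 + 6 + 6 + 4 = 24.5
W- = 6 + 1 + 3 + 8.5 + 2 = 20.5
(Check: W+ + W- = 45 should equal n(n+1)/2 = 45.)
Step 4: Test statistic W = min(W+, W-) = 20.5.
Step 5: Ties in |d|, so use the tie-corrected normal approximation.
        E[W] = n(n+1)/4 = 9*10/4 = 22.5.
        Tie groups: |d|=6 (t=3), |d|=8 (t=2); sum(t^3 - t) = 30.
        Var[W] = n(n+1)(2n+1)/24 - sum(t^3-t)/48 = 1710/24 - 30/48 = 70.625.
        z = (W - E[W]) / sqrt(Var[W]) = (20.5 - 22.5) / 8.4039 = -0.2380.
        Two-sided p = 2*Phi(z) = 0.811892.
Step 6: alpha = 0.05. fail to reject H0.

W+ = 24.5, W- = 20.5, W = min = 20.5, p = 0.811892, fail to reject H0.


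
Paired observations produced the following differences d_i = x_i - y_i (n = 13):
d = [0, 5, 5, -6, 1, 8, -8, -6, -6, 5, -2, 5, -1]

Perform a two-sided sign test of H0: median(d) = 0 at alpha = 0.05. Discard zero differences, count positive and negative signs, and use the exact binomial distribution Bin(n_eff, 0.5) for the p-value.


Step 1: Discard zero differences. Original n = 13; n_eff = number of nonzero differences = 12.
Nonzero differences (with sign): +5, +5, -6, +1, +8, -8, -6, -6, +5, -2, +5, -1
Step 2: Count signs: positive = 6, negative = 6.
Step 3: Under H0: P(positive) = 0.5, so the number of positives S ~ Bin(12, 0.5).
Step 4: Two-sided exact p-value = sum of Bin(12,0.5) probabilities at or below the observed probability = 1.000000.
Step 5: alpha = 0.05. fail to reject H0.

n_eff = 12, pos = 6, neg = 6, p = 1.000000, fail to reject H0.


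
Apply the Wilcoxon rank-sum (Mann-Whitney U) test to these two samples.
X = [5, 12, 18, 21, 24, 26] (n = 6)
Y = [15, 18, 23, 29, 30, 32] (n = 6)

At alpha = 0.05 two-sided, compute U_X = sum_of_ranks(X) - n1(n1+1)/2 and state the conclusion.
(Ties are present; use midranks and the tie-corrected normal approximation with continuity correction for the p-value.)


Step 1: Combine and sort all 12 observations; assign midranks.
sorted (value, group): (5,X), (12,X), (15,Y), (18,X), (18,Y), (21,X), (23,Y), (24,X), (26,X), (29,Y), (30,Y), (32,Y)
ranks: 5->1, 12->2, 15->3, 18->4.5, 18->4.5, 21->6, 23->7, 24->8, 26->9, 29->10, 30->11, 32->12
Step 2: Rank sum for X: R1 = 1 + 2 + 4.5 + 6 + 8 + 9 = 30.5.
Step 3: U_X = R1 - n1(n1+1)/2 = 30.5 - 6*7/2 = 30.5 - 21 = 9.5.
       U_Y = n1*n2 - U_X = 36 - 9.5 = 26.5.
Step 4: Ties are present, so use the tie-corrected normal approximation (with continuity correction) for the p-value.
Step 5: p-value = 0.199397; compare to alpha = 0.05. fail to reject H0.

U_X = 9.5, p = 0.199397, fail to reject H0 at alpha = 0.05.


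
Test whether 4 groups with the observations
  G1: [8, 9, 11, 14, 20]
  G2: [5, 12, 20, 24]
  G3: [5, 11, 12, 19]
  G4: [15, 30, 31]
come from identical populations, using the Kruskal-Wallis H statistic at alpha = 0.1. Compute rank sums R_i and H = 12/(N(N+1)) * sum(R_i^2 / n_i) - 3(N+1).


Step 1: Combine all N = 16 observations and assign midranks.
sorted (value, group, rank): (5,G2,1.5), (5,G3,1.5), (8,G1,3), (9,G1,4), (11,G1,5.5), (11,G3,5.5), (12,G2,7.5), (12,G3,7.5), (14,G1,9), (15,G4,10), (19,G3,11), (20,G1,12.5), (20,G2,12.5), (24,G2,14), (30,G4,15), (31,G4,16)
Step 2: Sum ranks within each group.
R_1 = 34 (n_1 = 5)
R_2 = 35.5 (n_2 = 4)
R_3 = 25.5 (n_3 = 4)
R_4 = 41 (n_4 = 3)
Step 3: H = 12/(N(N+1)) * sum(R_i^2/n_i) - 3(N+1)
     = 12/(16*17) * (34^2/5 + 35.5^2/4 + 25.5^2/4 + 41^2/3) - 3*17
     = 0.044118 * 1269.16 - 51
     = 4.992279.
Step 4: Ties present; correction factor C = 1 - 24/(16^3 - 16) = 0.994118. Corrected H = 4.992279 / 0.994118 = 5.021820.
Step 5: Under H0, H ~ chi^2(3); p-value = 0.170206.
Step 6: alpha = 0.1. fail to reject H0.

H = 5.0218, df = 3, p = 0.170206, fail to reject H0.
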